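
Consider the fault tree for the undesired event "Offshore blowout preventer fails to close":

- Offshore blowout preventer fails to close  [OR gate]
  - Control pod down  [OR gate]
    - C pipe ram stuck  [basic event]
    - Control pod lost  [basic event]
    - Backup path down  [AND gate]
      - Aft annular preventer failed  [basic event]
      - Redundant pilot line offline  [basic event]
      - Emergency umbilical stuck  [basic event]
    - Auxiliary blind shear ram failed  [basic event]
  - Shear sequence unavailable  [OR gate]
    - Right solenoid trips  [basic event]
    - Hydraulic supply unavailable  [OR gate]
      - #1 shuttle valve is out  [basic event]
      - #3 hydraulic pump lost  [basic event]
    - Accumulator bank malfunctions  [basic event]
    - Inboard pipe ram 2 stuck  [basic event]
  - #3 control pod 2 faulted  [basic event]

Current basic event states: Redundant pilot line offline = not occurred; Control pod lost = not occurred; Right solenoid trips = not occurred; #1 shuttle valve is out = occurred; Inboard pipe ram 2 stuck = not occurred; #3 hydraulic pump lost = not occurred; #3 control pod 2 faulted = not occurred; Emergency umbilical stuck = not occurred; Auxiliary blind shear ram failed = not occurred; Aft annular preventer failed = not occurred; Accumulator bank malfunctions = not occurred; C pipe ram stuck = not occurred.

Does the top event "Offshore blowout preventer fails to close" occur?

Backup path down [AND]: Aft annular preventer failed=not, Redundant pilot line offline=not, Emergency umbilical stuck=not → not all inputs occur → does not occur.
Control pod down [OR]: C pipe ram stuck=not, Control pod lost=not, Backup path down=not, Auxiliary blind shear ram failed=not → no input occurs → does not occur.
Hydraulic supply unavailable [OR]: #1 shuttle valve is out=occurs, #3 hydraulic pump lost=not → at least one input occurs → occurs.
Shear sequence unavailable [OR]: Right solenoid trips=not, Hydraulic supply unavailable=occurs, Accumulator bank malfunctions=not, Inboard pipe ram 2 stuck=not → at least one input occurs → occurs.
Offshore blowout preventer fails to close [OR]: Control pod down=not, Shear sequence unavailable=occurs, #3 control pod 2 faulted=not → at least one input occurs → occurs.

Yes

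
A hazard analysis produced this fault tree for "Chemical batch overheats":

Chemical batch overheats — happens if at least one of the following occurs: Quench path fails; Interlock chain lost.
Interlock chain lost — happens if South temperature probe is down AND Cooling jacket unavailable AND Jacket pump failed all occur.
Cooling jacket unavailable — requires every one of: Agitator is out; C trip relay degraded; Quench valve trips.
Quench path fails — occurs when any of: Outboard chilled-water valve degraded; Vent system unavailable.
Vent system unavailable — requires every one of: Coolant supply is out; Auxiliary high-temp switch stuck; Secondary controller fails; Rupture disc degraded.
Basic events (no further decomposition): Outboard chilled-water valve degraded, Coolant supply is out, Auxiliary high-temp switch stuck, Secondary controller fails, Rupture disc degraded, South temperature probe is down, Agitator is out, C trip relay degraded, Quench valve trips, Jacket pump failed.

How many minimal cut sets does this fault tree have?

3

Vent system unavailable [AND]: one cut set from each child combined → 1 × 1 × 1 × 1 = 1 cut set(s).
Quench path fails [OR]: union of children's cut sets → 2 cut set(s).
Cooling jacket unavailable [AND]: one cut set from each child combined → 1 × 1 × 1 = 1 cut set(s).
Interlock chain lost [AND]: one cut set from each child combined → 1 × 1 × 1 = 1 cut set(s).
Chemical batch overheats [OR]: union of children's cut sets → 3 cut set(s).
Minimal cut sets: {Outboard chilled-water valve degraded}; {Auxiliary high-temp switch stuck, Coolant supply is out, Rupture disc degraded, Secondary controller fails}; {Agitator is out, C trip relay degraded, Jacket pump failed, Quench valve trips, South temperature probe is down}.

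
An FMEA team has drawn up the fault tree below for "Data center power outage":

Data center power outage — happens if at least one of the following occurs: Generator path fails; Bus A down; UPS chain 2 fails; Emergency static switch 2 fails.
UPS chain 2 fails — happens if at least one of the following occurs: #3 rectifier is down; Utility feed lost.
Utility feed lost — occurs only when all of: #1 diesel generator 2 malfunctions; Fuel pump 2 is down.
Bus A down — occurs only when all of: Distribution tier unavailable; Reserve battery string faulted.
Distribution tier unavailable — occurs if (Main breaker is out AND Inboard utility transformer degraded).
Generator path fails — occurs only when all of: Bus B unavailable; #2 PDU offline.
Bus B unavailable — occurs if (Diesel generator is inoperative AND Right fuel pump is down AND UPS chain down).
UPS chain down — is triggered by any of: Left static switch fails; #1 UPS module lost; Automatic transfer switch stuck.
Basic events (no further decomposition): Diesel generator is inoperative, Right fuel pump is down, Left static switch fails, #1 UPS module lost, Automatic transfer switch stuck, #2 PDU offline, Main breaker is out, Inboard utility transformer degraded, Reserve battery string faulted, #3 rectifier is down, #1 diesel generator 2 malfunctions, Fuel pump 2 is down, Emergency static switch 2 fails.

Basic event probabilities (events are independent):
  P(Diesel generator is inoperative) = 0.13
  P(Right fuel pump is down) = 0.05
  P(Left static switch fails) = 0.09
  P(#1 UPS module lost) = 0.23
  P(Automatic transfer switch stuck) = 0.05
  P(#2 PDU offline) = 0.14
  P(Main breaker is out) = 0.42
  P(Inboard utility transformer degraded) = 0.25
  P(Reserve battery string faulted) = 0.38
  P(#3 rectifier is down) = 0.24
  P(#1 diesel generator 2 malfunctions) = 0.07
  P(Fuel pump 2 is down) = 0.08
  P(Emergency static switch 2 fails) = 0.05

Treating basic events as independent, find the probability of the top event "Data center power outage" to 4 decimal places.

P(UPS chain down) [OR] = 1 − (1−0.09) × (1−0.23) × (1−0.05) = 0.334335
P(Bus B unavailable) [AND] = 0.13 × 0.05 × 0.334335 = 0.002173
P(Generator path fails) [AND] = 0.002173 × 0.14 = 0.000304
P(Distribution tier unavailable) [AND] = 0.42 × 0.25 = 0.105000
P(Bus A down) [AND] = 0.105000 × 0.38 = 0.039900
P(Utility feed lost) [AND] = 0.07 × 0.08 = 0.005600
P(UPS chain 2 fails) [OR] = 1 − (1−0.24) × (1−0.005600) = 0.244256
P(Data center power outage) [OR] = 1 − (1−0.000304) × (1−0.039900) × (1−0.244256) × (1−0.05) = 0.310899
Rounded to 4 decimal places: P(Data center power outage) ≈ 0.3109.

0.3109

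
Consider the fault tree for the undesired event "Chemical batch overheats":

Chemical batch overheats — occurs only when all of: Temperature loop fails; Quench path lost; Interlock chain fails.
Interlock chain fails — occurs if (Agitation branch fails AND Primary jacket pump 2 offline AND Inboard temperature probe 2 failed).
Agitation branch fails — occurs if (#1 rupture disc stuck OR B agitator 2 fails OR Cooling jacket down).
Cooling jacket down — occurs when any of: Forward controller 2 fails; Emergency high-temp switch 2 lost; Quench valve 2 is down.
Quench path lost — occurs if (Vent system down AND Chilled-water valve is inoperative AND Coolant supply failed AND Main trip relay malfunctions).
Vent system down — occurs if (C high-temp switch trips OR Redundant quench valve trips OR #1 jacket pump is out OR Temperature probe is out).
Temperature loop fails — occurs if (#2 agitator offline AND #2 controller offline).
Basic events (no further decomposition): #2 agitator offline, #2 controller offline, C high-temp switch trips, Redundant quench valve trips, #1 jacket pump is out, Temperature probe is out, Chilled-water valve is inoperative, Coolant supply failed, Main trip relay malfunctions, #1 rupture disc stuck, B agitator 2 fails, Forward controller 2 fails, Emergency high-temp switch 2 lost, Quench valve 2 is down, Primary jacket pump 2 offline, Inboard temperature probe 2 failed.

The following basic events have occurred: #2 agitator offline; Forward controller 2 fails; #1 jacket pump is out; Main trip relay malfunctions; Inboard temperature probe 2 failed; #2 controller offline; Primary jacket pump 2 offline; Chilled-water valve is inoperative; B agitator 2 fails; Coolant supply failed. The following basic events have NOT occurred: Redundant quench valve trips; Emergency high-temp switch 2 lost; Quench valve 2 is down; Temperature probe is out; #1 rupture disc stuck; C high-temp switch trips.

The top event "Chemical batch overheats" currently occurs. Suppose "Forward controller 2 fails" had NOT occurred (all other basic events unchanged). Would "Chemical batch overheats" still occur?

Counterfactual: set "Forward controller 2 fails" to not occurred.
Temperature loop fails [AND]: #2 agitator offline=occurs, #2 controller offline=occurs → all inputs occur → occurs.
Vent system down [OR]: C high-temp switch trips=not, Redundant quench valve trips=not, #1 jacket pump is out=occurs, Temperature probe is out=not → at least one input occurs → occurs.
Quench path lost [AND]: Vent system down=occurs, Chilled-water valve is inoperative=occurs, Coolant supply failed=occurs, Main trip relay malfunctions=occurs → all inputs occur → occurs.
Cooling jacket down [OR]: Forward controller 2 fails=not, Emergency high-temp switch 2 lost=not, Quench valve 2 is down=not → no input occurs → does not occur.
Agitation branch fails [OR]: #1 rupture disc stuck=not, B agitator 2 fails=occurs, Cooling jacket down=not → at least one input occurs → occurs.
Interlock chain fails [AND]: Agitation branch fails=occurs, Primary jacket pump 2 offline=occurs, Inboard temperature probe 2 failed=occurs → all inputs occur → occurs.
Chemical batch overheats [AND]: Temperature loop fails=occurs, Quench path lost=occurs, Interlock chain fails=occurs → all inputs occur → occurs.

Yes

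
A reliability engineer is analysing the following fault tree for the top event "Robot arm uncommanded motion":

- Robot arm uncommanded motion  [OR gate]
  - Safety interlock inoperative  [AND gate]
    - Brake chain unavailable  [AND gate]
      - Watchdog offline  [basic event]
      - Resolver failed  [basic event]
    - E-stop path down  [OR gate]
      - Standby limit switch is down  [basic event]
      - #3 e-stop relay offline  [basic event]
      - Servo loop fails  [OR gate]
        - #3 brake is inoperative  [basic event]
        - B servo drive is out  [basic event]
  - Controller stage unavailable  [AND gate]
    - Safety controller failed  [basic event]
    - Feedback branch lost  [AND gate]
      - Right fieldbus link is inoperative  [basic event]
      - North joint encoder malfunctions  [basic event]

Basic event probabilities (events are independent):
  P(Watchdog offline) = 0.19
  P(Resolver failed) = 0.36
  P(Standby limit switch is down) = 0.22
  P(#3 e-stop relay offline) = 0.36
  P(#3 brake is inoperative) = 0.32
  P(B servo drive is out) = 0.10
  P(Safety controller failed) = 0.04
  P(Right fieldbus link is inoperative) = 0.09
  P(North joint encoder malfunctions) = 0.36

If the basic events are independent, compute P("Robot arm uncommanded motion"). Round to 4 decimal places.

P(Brake chain unavailable) [AND] = 0.19 × 0.36 = 0.068400
P(Servo loop fails) [OR] = 1 − (1−0.32) × (1−0.10) = 0.388000
P(E-stop path down) [OR] = 1 − (1−0.22) × (1−0.36) × (1−0.388000) = 0.694490
P(Safety interlock inoperative) [AND] = 0.068400 × 0.694490 = 0.047503
P(Feedback branch lost) [AND] = 0.09 × 0.36 = 0.032400
P(Controller stage unavailable) [AND] = 0.04 × 0.032400 = 0.001296
P(Robot arm uncommanded motion) [OR] = 1 − (1−0.047503) × (1−0.001296) = 0.048737
Rounded to 4 decimal places: P(Robot arm uncommanded motion) ≈ 0.0487.

0.0487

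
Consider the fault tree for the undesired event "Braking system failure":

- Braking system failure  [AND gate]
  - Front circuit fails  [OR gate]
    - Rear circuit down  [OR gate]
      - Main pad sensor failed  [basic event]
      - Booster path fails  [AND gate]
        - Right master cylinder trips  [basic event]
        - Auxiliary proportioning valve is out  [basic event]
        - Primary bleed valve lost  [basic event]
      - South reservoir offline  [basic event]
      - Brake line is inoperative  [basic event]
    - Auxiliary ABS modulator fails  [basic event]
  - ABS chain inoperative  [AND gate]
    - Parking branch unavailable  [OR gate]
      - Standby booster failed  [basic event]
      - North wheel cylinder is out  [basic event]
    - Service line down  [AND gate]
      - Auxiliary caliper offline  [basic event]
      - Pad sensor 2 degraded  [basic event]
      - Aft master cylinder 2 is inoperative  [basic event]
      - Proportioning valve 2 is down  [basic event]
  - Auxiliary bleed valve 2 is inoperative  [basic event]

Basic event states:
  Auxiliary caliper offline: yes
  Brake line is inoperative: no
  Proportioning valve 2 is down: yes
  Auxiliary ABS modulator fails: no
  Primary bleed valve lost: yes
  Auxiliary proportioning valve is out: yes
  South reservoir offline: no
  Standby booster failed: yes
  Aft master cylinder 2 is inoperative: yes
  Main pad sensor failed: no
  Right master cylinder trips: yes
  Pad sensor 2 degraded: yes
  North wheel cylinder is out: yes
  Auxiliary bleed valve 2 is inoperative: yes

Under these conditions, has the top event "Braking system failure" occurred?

Yes

Booster path fails [AND]: Right master cylinder trips=occurs, Auxiliary proportioning valve is out=occurs, Primary bleed valve lost=occurs → all inputs occur → occurs.
Rear circuit down [OR]: Main pad sensor failed=not, Booster path fails=occurs, South reservoir offline=not, Brake line is inoperative=not → at least one input occurs → occurs.
Front circuit fails [OR]: Rear circuit down=occurs, Auxiliary ABS modulator fails=not → at least one input occurs → occurs.
Parking branch unavailable [OR]: Standby booster failed=occurs, North wheel cylinder is out=occurs → at least one input occurs → occurs.
Service line down [AND]: Auxiliary caliper offline=occurs, Pad sensor 2 degraded=occurs, Aft master cylinder 2 is inoperative=occurs, Proportioning valve 2 is down=occurs → all inputs occur → occurs.
ABS chain inoperative [AND]: Parking branch unavailable=occurs, Service line down=occurs → all inputs occur → occurs.
Braking system failure [AND]: Front circuit fails=occurs, ABS chain inoperative=occurs, Auxiliary bleed valve 2 is inoperative=occurs → all inputs occur → occurs.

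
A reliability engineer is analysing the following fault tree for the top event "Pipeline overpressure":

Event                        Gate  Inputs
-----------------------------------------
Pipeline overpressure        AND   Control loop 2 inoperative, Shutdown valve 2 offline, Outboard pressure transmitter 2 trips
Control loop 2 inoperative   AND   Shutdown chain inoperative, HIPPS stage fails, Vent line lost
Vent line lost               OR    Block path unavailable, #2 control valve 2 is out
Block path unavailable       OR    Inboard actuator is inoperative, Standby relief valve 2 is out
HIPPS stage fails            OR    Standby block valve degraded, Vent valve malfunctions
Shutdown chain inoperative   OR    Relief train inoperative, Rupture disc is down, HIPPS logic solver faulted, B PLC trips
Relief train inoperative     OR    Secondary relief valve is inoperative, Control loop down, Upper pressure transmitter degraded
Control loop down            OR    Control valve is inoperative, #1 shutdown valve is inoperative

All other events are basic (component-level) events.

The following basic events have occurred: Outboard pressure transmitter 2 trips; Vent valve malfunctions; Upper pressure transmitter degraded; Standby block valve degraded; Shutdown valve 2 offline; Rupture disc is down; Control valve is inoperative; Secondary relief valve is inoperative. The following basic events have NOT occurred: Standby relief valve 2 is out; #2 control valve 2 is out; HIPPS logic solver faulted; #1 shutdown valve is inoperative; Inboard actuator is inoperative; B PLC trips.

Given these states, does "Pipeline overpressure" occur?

Control loop down [OR]: Control valve is inoperative=occurs, #1 shutdown valve is inoperative=not → at least one input occurs → occurs.
Relief train inoperative [OR]: Secondary relief valve is inoperative=occurs, Control loop down=occurs, Upper pressure transmitter degraded=occurs → at least one input occurs → occurs.
Shutdown chain inoperative [OR]: Relief train inoperative=occurs, Rupture disc is down=occurs, HIPPS logic solver faulted=not, B PLC trips=not → at least one input occurs → occurs.
HIPPS stage fails [OR]: Standby block valve degraded=occurs, Vent valve malfunctions=occurs → at least one input occurs → occurs.
Block path unavailable [OR]: Inboard actuator is inoperative=not, Standby relief valve 2 is out=not → no input occurs → does not occur.
Vent line lost [OR]: Block path unavailable=not, #2 control valve 2 is out=not → no input occurs → does not occur.
Control loop 2 inoperative [AND]: Shutdown chain inoperative=occurs, HIPPS stage fails=occurs, Vent line lost=not → not all inputs occur → does not occur.
Pipeline overpressure [AND]: Control loop 2 inoperative=not, Shutdown valve 2 offline=occurs, Outboard pressure transmitter 2 trips=occurs → not all inputs occur → does not occur.

No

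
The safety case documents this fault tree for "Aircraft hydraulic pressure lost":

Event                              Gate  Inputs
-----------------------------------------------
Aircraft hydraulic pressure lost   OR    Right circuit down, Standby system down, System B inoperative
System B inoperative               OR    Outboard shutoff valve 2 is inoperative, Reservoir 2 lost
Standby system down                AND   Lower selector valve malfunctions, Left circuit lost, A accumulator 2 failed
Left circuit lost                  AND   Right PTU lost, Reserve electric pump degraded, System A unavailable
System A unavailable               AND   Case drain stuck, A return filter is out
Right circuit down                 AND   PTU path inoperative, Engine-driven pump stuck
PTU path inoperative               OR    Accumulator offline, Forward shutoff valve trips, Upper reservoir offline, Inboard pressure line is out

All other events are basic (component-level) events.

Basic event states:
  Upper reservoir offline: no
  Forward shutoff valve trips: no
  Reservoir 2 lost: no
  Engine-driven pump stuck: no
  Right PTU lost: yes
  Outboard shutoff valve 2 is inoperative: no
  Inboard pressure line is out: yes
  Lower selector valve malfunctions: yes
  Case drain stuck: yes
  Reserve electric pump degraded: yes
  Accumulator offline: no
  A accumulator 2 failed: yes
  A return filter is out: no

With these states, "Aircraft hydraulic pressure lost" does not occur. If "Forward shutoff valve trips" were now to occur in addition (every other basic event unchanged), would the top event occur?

Counterfactual: set "Forward shutoff valve trips" to occurred.
PTU path inoperative [OR]: Accumulator offline=not, Forward shutoff valve trips=occurs, Upper reservoir offline=not, Inboard pressure line is out=occurs → at least one input occurs → occurs.
Right circuit down [AND]: PTU path inoperative=occurs, Engine-driven pump stuck=not → not all inputs occur → does not occur.
System A unavailable [AND]: Case drain stuck=occurs, A return filter is out=not → not all inputs occur → does not occur.
Left circuit lost [AND]: Right PTU lost=occurs, Reserve electric pump degraded=occurs, System A unavailable=not → not all inputs occur → does not occur.
Standby system down [AND]: Lower selector valve malfunctions=occurs, Left circuit lost=not, A accumulator 2 failed=occurs → not all inputs occur → does not occur.
System B inoperative [OR]: Outboard shutoff valve 2 is inoperative=not, Reservoir 2 lost=not → no input occurs → does not occur.
Aircraft hydraulic pressure lost [OR]: Right circuit down=not, Standby system down=not, System B inoperative=not → no input occurs → does not occur.

No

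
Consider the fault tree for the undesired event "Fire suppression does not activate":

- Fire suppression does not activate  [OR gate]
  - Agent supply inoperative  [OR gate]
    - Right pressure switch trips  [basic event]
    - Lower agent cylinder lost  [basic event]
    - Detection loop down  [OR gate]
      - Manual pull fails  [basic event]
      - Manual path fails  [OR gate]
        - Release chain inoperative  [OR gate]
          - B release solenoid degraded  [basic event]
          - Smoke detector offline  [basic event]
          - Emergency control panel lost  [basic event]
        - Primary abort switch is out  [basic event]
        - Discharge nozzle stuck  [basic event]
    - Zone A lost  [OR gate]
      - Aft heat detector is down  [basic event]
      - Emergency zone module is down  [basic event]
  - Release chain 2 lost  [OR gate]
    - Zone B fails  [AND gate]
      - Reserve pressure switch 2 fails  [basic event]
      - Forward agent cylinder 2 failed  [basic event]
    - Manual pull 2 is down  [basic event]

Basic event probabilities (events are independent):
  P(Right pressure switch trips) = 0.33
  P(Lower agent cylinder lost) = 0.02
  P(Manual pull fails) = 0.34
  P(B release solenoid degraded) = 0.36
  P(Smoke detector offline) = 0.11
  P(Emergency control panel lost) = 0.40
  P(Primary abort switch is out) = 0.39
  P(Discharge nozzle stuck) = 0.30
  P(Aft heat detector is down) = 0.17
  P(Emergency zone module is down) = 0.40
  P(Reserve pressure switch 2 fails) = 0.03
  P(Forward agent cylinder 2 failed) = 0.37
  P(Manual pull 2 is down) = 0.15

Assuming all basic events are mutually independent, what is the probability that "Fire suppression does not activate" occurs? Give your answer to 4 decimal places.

0.9735

P(Release chain inoperative) [OR] = 1 − (1−0.36) × (1−0.11) × (1−0.40) = 0.658240
P(Manual path fails) [OR] = 1 − (1−0.658240) × (1−0.39) × (1−0.30) = 0.854068
P(Detection loop down) [OR] = 1 − (1−0.34) × (1−0.854068) = 0.903685
P(Zone A lost) [OR] = 1 − (1−0.17) × (1−0.40) = 0.502000
P(Agent supply inoperative) [OR] = 1 − (1−0.33) × (1−0.02) × (1−0.903685) × (1−0.502000) = 0.968506
P(Zone B fails) [AND] = 0.03 × 0.37 = 0.011100
P(Release chain 2 lost) [OR] = 1 − (1−0.011100) × (1−0.15) = 0.159435
P(Fire suppression does not activate) [OR] = 1 − (1−0.968506) × (1−0.159435) = 0.973527
Rounded to 4 decimal places: P(Fire suppression does not activate) ≈ 0.9735.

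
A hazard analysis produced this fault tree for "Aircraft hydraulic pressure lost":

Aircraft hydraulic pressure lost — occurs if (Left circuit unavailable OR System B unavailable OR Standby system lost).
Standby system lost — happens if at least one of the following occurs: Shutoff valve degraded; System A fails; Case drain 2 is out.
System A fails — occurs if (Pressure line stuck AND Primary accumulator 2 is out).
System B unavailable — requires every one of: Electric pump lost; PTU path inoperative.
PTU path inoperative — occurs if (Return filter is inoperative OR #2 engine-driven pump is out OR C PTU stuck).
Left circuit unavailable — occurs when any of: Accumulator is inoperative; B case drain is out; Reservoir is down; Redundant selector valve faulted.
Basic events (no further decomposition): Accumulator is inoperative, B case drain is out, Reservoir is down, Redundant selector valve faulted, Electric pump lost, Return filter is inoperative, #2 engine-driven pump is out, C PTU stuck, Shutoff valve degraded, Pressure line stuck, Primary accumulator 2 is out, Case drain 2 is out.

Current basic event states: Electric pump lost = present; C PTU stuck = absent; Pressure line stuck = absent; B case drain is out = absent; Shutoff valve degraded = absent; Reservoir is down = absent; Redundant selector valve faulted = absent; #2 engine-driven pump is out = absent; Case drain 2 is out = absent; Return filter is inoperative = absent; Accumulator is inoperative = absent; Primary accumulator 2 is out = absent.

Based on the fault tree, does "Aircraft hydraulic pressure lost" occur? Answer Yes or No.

Left circuit unavailable [OR]: Accumulator is inoperative=not, B case drain is out=not, Reservoir is down=not, Redundant selector valve faulted=not → no input occurs → does not occur.
PTU path inoperative [OR]: Return filter is inoperative=not, #2 engine-driven pump is out=not, C PTU stuck=not → no input occurs → does not occur.
System B unavailable [AND]: Electric pump lost=occurs, PTU path inoperative=not → not all inputs occur → does not occur.
System A fails [AND]: Pressure line stuck=not, Primary accumulator 2 is out=not → not all inputs occur → does not occur.
Standby system lost [OR]: Shutoff valve degraded=not, System A fails=not, Case drain 2 is out=not → no input occurs → does not occur.
Aircraft hydraulic pressure lost [OR]: Left circuit unavailable=not, System B unavailable=not, Standby system lost=not → no input occurs → does not occur.

No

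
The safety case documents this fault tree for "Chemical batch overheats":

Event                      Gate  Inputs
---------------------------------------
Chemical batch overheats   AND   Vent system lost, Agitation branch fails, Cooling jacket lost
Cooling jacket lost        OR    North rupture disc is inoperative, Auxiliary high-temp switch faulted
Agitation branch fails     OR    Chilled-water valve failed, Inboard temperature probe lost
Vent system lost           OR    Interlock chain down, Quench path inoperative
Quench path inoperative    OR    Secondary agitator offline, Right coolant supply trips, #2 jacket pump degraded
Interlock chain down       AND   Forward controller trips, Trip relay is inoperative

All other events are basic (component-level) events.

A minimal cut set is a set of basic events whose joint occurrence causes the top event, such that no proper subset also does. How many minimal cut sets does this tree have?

Interlock chain down [AND]: one cut set from each child combined → 1 × 1 = 1 cut set(s).
Quench path inoperative [OR]: union of children's cut sets → 3 cut set(s).
Vent system lost [OR]: union of children's cut sets → 4 cut set(s).
Agitation branch fails [OR]: union of children's cut sets → 2 cut set(s).
Cooling jacket lost [OR]: union of children's cut sets → 2 cut set(s).
Chemical batch overheats [AND]: one cut set from each child combined → 4 × 2 × 2 = 16 cut set(s).

16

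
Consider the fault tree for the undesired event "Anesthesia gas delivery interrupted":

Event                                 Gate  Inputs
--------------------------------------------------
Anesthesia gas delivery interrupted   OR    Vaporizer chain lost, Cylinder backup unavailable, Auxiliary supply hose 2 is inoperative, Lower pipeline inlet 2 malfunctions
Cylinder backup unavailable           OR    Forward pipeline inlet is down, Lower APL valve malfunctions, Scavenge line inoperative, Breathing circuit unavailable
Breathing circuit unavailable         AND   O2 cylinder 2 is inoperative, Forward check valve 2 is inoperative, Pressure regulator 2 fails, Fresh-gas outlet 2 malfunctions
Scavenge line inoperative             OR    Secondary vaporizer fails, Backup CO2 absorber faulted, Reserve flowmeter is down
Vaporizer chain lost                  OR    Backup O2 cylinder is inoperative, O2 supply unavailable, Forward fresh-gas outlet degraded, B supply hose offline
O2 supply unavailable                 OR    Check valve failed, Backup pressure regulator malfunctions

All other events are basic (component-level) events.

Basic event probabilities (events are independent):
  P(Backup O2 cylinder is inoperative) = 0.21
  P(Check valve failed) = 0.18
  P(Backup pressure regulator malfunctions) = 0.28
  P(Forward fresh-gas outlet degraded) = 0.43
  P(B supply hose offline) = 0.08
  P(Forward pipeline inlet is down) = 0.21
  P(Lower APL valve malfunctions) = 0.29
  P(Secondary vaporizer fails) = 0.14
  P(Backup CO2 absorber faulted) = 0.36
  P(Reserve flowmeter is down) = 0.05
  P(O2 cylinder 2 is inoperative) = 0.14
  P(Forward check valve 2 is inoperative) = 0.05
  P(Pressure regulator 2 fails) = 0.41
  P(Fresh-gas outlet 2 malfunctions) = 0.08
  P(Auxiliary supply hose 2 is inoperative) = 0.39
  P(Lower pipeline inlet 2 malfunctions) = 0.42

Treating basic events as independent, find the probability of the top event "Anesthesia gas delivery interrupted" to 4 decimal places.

P(O2 supply unavailable) [OR] = 1 − (1−0.18) × (1−0.28) = 0.409600
P(Vaporizer chain lost) [OR] = 1 − (1−0.21) × (1−0.409600) × (1−0.43) × (1−0.08) = 0.755411
P(Scavenge line inoperative) [OR] = 1 − (1−0.14) × (1−0.36) × (1−0.05) = 0.477120
P(Breathing circuit unavailable) [AND] = 0.14 × 0.05 × 0.41 × 0.08 = 0.000230
P(Cylinder backup unavailable) [OR] = 1 − (1−0.21) × (1−0.29) × (1−0.477120) × (1−0.000230) = 0.706784
P(Anesthesia gas delivery interrupted) [OR] = 1 − (1−0.755411) × (1−0.706784) × (1−0.39) × (1−0.42) = 0.974626
Rounded to 4 decimal places: P(Anesthesia gas delivery interrupted) ≈ 0.9746.

0.9746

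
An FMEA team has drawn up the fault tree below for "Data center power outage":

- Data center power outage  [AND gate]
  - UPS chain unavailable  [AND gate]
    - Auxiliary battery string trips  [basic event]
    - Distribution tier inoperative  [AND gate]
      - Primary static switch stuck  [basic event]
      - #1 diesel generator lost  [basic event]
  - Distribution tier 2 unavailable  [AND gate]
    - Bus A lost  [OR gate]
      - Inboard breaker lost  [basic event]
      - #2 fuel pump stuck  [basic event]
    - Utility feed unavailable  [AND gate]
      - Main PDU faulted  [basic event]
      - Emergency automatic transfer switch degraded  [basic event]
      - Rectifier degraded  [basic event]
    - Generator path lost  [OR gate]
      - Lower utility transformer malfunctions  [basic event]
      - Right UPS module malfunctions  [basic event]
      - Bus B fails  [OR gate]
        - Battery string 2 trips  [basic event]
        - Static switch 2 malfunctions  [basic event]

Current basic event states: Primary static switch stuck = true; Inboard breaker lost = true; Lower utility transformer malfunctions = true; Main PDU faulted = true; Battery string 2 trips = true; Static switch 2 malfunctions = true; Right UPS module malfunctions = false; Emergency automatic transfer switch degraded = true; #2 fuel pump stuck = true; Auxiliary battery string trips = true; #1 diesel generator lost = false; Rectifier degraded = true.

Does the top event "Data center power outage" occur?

No

Distribution tier inoperative [AND]: Primary static switch stuck=occurs, #1 diesel generator lost=not → not all inputs occur → does not occur.
UPS chain unavailable [AND]: Auxiliary battery string trips=occurs, Distribution tier inoperative=not → not all inputs occur → does not occur.
Bus A lost [OR]: Inboard breaker lost=occurs, #2 fuel pump stuck=occurs → at least one input occurs → occurs.
Utility feed unavailable [AND]: Main PDU faulted=occurs, Emergency automatic transfer switch degraded=occurs, Rectifier degraded=occurs → all inputs occur → occurs.
Bus B fails [OR]: Battery string 2 trips=occurs, Static switch 2 malfunctions=occurs → at least one input occurs → occurs.
Generator path lost [OR]: Lower utility transformer malfunctions=occurs, Right UPS module malfunctions=not, Bus B fails=occurs → at least one input occurs → occurs.
Distribution tier 2 unavailable [AND]: Bus A lost=occurs, Utility feed unavailable=occurs, Generator path lost=occurs → all inputs occur → occurs.
Data center power outage [AND]: UPS chain unavailable=not, Distribution tier 2 unavailable=occurs → not all inputs occur → does not occur.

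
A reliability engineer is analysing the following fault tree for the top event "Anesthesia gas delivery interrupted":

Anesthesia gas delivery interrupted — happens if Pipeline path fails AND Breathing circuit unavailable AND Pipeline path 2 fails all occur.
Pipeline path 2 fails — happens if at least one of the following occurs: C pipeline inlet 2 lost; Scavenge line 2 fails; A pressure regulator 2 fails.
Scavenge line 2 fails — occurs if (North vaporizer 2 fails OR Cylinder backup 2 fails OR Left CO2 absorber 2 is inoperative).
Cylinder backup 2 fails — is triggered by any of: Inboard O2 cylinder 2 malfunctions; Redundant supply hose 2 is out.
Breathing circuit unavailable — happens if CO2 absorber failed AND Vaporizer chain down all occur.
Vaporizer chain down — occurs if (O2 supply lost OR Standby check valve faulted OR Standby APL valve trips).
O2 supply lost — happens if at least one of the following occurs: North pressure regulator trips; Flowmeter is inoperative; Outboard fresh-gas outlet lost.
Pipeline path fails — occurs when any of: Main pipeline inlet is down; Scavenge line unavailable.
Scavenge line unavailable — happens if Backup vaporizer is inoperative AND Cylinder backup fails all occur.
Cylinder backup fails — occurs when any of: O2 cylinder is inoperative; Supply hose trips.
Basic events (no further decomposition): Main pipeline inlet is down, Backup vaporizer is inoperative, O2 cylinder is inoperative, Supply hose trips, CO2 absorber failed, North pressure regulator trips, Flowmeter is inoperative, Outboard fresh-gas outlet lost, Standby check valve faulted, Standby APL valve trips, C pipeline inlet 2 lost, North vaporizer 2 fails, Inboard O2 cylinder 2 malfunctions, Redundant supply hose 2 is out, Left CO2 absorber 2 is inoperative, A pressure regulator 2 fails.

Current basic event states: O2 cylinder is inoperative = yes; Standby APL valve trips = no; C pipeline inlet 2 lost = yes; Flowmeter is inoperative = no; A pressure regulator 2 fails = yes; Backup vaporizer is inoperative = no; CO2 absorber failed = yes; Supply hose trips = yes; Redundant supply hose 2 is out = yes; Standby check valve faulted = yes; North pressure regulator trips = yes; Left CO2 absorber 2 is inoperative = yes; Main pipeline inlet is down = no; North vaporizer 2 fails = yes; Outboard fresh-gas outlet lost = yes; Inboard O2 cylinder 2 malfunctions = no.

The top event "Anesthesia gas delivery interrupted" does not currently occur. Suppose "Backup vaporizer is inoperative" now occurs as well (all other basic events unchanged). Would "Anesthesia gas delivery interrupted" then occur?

Yes

Counterfactual: set "Backup vaporizer is inoperative" to occurred.
Cylinder backup fails [OR]: O2 cylinder is inoperative=occurs, Supply hose trips=occurs → at least one input occurs → occurs.
Scavenge line unavailable [AND]: Backup vaporizer is inoperative=occurs, Cylinder backup fails=occurs → all inputs occur → occurs.
Pipeline path fails [OR]: Main pipeline inlet is down=not, Scavenge line unavailable=occurs → at least one input occurs → occurs.
O2 supply lost [OR]: North pressure regulator trips=occurs, Flowmeter is inoperative=not, Outboard fresh-gas outlet lost=occurs → at least one input occurs → occurs.
Vaporizer chain down [OR]: O2 supply lost=occurs, Standby check valve faulted=occurs, Standby APL valve trips=not → at least one input occurs → occurs.
Breathing circuit unavailable [AND]: CO2 absorber failed=occurs, Vaporizer chain down=occurs → all inputs occur → occurs.
Cylinder backup 2 fails [OR]: Inboard O2 cylinder 2 malfunctions=not, Redundant supply hose 2 is out=occurs → at least one input occurs → occurs.
Scavenge line 2 fails [OR]: North vaporizer 2 fails=occurs, Cylinder backup 2 fails=occurs, Left CO2 absorber 2 is inoperative=occurs → at least one input occurs → occurs.
Pipeline path 2 fails [OR]: C pipeline inlet 2 lost=occurs, Scavenge line 2 fails=occurs, A pressure regulator 2 fails=occurs → at least one input occurs → occurs.
Anesthesia gas delivery interrupted [AND]: Pipeline path fails=occurs, Breathing circuit unavailable=occurs, Pipeline path 2 fails=occurs → all inputs occur → occurs.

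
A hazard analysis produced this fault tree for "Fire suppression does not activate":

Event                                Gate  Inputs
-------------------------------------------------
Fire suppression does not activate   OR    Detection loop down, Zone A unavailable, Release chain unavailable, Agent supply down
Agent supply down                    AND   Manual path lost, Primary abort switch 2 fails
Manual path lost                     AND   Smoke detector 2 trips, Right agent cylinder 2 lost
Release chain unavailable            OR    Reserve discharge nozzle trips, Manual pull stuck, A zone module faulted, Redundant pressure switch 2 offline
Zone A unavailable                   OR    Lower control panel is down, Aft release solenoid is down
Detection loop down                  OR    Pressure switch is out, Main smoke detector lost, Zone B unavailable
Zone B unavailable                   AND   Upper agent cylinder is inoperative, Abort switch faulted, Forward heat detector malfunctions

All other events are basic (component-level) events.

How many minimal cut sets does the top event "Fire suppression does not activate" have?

Zone B unavailable [AND]: one cut set from each child combined → 1 × 1 × 1 = 1 cut set(s).
Detection loop down [OR]: union of children's cut sets → 3 cut set(s).
Zone A unavailable [OR]: union of children's cut sets → 2 cut set(s).
Release chain unavailable [OR]: union of children's cut sets → 4 cut set(s).
Manual path lost [AND]: one cut set from each child combined → 1 × 1 = 1 cut set(s).
Agent supply down [AND]: one cut set from each child combined → 1 × 1 = 1 cut set(s).
Fire suppression does not activate [OR]: union of children's cut sets → 10 cut set(s).
Minimal cut sets: {Pressure switch is out}; {Main smoke detector lost}; {Abort switch faulted, Forward heat detector malfunctions, Upper agent cylinder is inoperative}; {Lower control panel is down}; {Aft release solenoid is down}; {Reserve discharge nozzle trips}; {Manual pull stuck}; {A zone module faulted}; {Redundant pressure switch 2 offline}; {Primary abort switch 2 fails, Right agent cylinder 2 lost, Smoke detector 2 trips}.

10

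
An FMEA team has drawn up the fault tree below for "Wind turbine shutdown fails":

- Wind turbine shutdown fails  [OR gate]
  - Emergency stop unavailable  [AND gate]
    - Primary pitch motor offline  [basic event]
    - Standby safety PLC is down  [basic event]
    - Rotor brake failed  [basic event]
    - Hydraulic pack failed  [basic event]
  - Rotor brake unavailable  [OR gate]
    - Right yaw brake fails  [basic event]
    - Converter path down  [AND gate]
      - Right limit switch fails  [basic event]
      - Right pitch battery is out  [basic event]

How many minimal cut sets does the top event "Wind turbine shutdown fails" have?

3

Emergency stop unavailable [AND]: one cut set from each child combined → 1 × 1 × 1 × 1 = 1 cut set(s).
Converter path down [AND]: one cut set from each child combined → 1 × 1 = 1 cut set(s).
Rotor brake unavailable [OR]: union of children's cut sets → 2 cut set(s).
Wind turbine shutdown fails [OR]: union of children's cut sets → 3 cut set(s).
Minimal cut sets: {Hydraulic pack failed, Primary pitch motor offline, Rotor brake failed, Standby safety PLC is down}; {Right yaw brake fails}; {Right limit switch fails, Right pitch battery is out}.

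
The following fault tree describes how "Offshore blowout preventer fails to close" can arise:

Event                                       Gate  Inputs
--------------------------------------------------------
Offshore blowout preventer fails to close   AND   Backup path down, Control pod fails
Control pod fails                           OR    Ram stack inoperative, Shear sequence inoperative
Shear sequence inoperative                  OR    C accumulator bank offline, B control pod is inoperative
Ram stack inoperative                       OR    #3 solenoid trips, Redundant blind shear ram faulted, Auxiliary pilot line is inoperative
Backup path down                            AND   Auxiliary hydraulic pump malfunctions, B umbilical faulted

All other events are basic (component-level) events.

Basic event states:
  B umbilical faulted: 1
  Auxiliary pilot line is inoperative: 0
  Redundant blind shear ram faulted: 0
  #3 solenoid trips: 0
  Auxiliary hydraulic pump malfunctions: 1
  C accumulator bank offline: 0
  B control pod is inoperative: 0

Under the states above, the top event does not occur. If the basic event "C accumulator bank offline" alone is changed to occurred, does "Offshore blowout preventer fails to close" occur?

Counterfactual: set "C accumulator bank offline" to occurred.
Backup path down [AND]: Auxiliary hydraulic pump malfunctions=occurs, B umbilical faulted=occurs → all inputs occur → occurs.
Ram stack inoperative [OR]: #3 solenoid trips=not, Redundant blind shear ram faulted=not, Auxiliary pilot line is inoperative=not → no input occurs → does not occur.
Shear sequence inoperative [OR]: C accumulator bank offline=occurs, B control pod is inoperative=not → at least one input occurs → occurs.
Control pod fails [OR]: Ram stack inoperative=not, Shear sequence inoperative=occurs → at least one input occurs → occurs.
Offshore blowout preventer fails to close [AND]: Backup path down=occurs, Control pod fails=occurs → all inputs occur → occurs.

Yes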